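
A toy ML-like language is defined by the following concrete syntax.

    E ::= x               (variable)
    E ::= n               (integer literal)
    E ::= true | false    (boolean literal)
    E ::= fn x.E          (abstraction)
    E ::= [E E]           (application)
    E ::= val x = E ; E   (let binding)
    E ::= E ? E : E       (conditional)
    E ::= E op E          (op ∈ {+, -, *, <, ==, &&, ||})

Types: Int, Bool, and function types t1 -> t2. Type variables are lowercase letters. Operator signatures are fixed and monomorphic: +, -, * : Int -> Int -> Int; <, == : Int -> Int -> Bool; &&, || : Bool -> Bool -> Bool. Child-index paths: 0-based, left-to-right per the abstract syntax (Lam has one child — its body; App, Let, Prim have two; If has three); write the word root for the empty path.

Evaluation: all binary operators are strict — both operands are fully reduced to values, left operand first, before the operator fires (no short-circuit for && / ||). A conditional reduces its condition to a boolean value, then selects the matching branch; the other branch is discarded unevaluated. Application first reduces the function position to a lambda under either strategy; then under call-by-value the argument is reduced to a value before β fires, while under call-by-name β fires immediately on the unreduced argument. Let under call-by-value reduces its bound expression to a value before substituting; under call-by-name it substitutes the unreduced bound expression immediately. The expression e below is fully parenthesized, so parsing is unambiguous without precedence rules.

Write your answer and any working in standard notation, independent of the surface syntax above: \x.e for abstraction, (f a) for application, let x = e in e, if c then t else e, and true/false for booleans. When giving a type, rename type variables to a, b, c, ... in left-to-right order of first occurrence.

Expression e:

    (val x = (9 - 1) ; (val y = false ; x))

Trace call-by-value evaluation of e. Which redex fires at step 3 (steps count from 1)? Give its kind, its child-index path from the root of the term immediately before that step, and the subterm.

Answer: let at root : (let y = false in 8)

Trace:
step 0: (let x = (9 - 1) in (let y = false in x))
step 1: [delta@0] (let x = 8 in (let y = false in x))
step 2: [let@root] (let y = false in 8)
step 3: [let@root] 8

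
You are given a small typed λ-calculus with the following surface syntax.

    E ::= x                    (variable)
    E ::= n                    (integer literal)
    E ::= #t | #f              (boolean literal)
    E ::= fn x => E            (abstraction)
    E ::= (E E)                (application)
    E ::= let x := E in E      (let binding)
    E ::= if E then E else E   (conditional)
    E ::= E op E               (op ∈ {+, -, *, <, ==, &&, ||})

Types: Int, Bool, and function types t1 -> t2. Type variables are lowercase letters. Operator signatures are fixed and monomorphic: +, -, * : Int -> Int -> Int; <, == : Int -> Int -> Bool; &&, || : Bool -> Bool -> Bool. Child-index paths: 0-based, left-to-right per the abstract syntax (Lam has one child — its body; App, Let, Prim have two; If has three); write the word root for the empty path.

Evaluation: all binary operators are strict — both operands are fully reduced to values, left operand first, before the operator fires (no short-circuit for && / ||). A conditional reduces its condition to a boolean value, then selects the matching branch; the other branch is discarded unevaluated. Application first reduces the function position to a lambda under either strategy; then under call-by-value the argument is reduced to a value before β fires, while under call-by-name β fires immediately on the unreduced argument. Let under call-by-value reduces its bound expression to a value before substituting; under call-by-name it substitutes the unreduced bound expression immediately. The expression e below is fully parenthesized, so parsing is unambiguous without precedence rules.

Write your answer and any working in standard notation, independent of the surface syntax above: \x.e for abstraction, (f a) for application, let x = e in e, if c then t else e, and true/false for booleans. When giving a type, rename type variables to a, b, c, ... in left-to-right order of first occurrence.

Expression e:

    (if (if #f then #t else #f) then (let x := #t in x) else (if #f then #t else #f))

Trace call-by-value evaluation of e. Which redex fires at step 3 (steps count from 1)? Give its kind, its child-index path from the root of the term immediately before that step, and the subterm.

Working:
step 0: (if (if false then true else false) then (let x = true in x) else (if false then true else false))
step 1: [if@0] (if false then (let x = true in x) else (if false then true else false))
step 2: [if@root] (if false then true else false)
step 3: [if@root] false

Answer: if at root : (if false then true else false)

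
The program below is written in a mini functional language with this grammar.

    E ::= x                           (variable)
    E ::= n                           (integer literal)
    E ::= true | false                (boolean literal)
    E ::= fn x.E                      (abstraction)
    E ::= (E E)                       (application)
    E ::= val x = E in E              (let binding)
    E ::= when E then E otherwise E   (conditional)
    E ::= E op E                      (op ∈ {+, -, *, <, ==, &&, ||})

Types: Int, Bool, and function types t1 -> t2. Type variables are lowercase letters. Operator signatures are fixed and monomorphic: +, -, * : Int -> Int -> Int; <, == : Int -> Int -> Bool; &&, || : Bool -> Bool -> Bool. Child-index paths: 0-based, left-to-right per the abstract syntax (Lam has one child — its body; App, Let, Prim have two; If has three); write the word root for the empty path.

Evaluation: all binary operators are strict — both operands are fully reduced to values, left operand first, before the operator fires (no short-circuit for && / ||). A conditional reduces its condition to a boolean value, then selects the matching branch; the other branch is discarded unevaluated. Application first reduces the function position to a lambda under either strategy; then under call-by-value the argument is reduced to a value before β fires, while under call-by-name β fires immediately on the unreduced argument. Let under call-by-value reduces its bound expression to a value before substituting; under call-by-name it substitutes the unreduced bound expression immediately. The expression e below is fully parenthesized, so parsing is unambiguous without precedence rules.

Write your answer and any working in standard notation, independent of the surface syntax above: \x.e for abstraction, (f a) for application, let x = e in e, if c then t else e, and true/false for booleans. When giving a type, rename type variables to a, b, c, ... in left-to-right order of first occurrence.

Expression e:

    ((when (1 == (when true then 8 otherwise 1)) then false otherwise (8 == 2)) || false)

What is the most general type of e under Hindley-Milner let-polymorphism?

Answer: Bool

Working:
  unify Int ~ Int
  unify Bool ~ Bool
  unify Int ~ Int
  unify Int ~ Int
  unify Bool ~ Bool
  unify Int ~ Int
  unify Int ~ Int
  unify Bool ~ Bool
  unify Bool ~ Bool
  unify Bool ~ Bool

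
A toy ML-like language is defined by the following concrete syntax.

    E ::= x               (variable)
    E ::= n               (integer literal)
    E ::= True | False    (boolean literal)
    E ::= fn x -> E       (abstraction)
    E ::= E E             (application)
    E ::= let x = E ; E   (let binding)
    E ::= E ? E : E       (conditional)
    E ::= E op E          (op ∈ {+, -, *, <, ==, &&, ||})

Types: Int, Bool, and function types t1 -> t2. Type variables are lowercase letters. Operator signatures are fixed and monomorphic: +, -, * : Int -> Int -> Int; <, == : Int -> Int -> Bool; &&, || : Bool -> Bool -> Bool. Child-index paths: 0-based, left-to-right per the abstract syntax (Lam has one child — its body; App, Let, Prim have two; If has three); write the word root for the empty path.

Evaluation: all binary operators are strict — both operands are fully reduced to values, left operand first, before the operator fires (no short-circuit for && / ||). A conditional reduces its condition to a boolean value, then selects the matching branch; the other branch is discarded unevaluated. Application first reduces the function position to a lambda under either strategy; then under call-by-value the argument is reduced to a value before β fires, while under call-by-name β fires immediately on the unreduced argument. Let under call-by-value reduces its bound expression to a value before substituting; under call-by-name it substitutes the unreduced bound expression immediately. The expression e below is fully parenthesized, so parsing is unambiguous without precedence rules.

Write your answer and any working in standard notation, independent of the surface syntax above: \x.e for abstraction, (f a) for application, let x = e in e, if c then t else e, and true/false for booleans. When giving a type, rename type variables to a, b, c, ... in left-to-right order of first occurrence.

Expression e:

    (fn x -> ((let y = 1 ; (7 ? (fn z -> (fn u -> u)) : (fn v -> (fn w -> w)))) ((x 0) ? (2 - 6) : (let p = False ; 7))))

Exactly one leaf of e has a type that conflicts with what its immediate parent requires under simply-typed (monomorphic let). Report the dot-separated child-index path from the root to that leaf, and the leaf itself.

Answer: 0.0.1.0 : 7

Derivation:
let y : Int
  unify Int ~ Bool
  FAIL: mismatch Int ~ Bool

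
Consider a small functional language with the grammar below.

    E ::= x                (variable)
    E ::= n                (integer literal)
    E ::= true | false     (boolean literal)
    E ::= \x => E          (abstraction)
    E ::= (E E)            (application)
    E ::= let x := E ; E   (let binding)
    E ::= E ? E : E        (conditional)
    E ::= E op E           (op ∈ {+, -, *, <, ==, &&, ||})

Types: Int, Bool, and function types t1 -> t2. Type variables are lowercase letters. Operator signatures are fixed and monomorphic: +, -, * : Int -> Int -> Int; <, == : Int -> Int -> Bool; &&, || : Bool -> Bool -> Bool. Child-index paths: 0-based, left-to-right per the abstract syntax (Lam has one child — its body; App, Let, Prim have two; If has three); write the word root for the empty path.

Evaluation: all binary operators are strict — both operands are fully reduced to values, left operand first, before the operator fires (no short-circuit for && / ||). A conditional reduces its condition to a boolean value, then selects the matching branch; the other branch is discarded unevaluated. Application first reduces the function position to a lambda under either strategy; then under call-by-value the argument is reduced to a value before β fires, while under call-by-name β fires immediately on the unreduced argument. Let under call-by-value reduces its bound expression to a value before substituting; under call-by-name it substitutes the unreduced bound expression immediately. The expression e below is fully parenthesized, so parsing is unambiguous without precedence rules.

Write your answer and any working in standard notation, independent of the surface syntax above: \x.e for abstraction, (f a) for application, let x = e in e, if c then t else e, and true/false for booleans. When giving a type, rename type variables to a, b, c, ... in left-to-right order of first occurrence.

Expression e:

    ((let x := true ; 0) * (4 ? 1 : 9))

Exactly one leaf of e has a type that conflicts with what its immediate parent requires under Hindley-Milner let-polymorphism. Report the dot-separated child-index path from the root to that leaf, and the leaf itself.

Working:
let x : Bool
  unify Int ~ Int
  unify Int ~ Bool
  FAIL: mismatch Int ~ Bool

Answer: 1.0 : 4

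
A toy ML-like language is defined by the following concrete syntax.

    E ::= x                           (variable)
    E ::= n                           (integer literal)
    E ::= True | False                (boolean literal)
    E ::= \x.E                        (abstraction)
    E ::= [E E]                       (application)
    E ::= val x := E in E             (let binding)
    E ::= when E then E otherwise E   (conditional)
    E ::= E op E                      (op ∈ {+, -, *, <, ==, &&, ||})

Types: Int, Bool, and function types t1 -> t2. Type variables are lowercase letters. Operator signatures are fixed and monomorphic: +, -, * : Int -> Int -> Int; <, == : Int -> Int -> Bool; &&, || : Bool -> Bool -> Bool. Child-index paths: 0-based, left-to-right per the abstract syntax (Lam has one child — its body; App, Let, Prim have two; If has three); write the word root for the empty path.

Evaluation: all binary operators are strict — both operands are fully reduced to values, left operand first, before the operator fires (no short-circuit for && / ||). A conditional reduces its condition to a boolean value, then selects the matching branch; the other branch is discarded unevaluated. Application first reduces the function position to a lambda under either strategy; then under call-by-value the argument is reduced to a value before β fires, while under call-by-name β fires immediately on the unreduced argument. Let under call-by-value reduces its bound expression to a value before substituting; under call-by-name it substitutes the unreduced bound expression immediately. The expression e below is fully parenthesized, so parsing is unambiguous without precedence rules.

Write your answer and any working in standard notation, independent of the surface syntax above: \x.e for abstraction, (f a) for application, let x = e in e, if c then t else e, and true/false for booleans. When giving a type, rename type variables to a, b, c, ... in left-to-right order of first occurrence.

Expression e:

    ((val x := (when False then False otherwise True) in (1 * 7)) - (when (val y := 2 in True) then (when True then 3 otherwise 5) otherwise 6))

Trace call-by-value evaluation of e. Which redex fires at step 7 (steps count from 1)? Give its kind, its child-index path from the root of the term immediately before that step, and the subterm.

Derivation:
step 0: ((let x = (if false then false else true) in (1 * 7)) - (if (let y = 2 in true) then (if true then 3 else 5) else 6))
step 1: [if@0.0] ((let x = true in (1 * 7)) - (if (let y = 2 in true) then (if true then 3 else 5) else 6))
step 2: [let@0] ((1 * 7) - (if (let y = 2 in true) then (if true then 3 else 5) else 6))
step 3: [delta@0] (7 - (if (let y = 2 in true) then (if true then 3 else 5) else 6))
step 4: [let@1.0] (7 - (if true then (if true then 3 else 5) else 6))
step 5: [if@1] (7 - (if true then 3 else 5))
step 6: [if@1] (7 - 3)
step 7: [delta@root] 4

Answer: delta at root : (7 - 3)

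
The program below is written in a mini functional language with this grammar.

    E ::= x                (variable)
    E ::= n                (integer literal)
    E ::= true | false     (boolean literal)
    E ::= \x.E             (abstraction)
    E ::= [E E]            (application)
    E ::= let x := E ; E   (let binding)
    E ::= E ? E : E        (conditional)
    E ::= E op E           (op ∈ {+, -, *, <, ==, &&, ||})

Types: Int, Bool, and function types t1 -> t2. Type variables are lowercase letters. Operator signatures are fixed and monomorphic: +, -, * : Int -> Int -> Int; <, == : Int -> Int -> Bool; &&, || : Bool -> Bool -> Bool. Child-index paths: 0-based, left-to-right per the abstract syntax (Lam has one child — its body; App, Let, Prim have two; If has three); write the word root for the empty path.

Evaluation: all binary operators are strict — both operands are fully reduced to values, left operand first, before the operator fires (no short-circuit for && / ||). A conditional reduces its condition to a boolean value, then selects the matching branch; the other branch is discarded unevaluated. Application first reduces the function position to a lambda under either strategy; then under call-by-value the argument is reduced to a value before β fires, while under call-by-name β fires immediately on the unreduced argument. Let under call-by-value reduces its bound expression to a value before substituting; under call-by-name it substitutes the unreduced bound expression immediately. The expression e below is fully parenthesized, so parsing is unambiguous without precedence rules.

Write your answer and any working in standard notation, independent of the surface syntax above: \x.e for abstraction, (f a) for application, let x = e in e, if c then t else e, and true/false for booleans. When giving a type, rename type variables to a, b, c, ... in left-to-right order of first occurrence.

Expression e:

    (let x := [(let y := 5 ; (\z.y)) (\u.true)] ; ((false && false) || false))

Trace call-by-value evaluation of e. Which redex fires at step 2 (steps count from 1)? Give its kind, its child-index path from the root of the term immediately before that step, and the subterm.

Answer: beta at 0 : ((\z.5) (\u.true))

Derivation:
step 0: (let x = ((let y = 5 in (\z.y)) (\u.true)) in ((false && false) || false))
step 1: [let@0.0] (let x = ((\z.5) (\u.true)) in ((false && false) || false))
step 2: [beta@0] (let x = 5 in ((false && false) || false))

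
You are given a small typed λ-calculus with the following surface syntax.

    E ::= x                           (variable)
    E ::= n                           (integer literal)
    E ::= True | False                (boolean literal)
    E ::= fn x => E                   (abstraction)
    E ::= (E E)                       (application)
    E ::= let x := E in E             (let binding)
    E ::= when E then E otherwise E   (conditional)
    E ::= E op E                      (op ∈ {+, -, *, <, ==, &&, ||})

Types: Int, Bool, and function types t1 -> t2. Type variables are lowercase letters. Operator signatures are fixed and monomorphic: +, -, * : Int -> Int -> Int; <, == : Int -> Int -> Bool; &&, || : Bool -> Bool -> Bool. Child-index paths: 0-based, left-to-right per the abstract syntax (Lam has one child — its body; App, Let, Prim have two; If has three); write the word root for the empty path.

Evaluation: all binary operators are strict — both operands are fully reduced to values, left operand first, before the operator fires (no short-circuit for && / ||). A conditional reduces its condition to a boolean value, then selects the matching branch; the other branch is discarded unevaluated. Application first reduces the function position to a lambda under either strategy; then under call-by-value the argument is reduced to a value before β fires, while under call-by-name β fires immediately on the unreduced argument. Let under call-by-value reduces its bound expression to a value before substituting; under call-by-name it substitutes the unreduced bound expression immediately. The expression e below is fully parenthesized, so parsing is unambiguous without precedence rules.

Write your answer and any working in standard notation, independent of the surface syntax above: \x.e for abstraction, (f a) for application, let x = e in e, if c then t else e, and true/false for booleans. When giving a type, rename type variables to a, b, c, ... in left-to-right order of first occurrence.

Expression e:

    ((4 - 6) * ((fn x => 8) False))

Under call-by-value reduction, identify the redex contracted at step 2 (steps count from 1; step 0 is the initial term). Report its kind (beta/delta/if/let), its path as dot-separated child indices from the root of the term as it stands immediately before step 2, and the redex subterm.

Working:
step 0: ((4 - 6) * ((\x.8) false))
step 1: [delta@0] (-2 * ((\x.8) false))
step 2: [beta@1] (-2 * 8)

Answer: beta at 1 : ((\x.8) false)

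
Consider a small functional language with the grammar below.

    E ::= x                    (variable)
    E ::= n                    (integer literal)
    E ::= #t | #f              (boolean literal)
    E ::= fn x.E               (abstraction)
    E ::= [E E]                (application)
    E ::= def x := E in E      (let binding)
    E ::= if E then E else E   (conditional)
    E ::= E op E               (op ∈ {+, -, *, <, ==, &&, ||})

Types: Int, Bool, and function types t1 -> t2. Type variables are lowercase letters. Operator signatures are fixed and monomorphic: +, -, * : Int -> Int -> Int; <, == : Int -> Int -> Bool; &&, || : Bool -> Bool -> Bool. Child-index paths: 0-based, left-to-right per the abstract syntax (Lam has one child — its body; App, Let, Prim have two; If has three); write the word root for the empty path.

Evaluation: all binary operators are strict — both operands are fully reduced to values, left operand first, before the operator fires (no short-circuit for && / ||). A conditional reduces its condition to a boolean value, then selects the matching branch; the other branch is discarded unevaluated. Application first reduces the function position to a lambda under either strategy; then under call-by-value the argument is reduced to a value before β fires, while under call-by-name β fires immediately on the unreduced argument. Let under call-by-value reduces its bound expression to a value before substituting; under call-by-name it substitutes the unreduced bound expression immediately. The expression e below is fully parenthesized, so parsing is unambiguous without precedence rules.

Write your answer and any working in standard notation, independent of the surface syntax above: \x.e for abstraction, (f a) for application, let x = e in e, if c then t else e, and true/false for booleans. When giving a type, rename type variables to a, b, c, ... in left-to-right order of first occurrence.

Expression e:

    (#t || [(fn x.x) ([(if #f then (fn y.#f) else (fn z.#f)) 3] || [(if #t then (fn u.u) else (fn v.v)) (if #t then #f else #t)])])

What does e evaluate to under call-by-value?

Answer: true

Trace:
step 0: (true || ((\x.x) (((if false then (\y.false) else (\z.false)) 3) || ((if true then (\u.u) else (\v.v)) (if true then false else true)))))
step 1: [if@1.1.0.0] (true || ((\x.x) (((\z.false) 3) || ((if true then (\u.u) else (\v.v)) (if true then false else true)))))
step 2: [beta@1.1.0] (true || ((\x.x) (false || ((if true then (\u.u) else (\v.v)) (if true then false else true)))))
step 3: [if@1.1.1.0] (true || ((\x.x) (false || ((\u.u) (if true then false else true)))))
step 4: [if@1.1.1.1] (true || ((\x.x) (false || ((\u.u) false))))
step 5: [beta@1.1.1] (true || ((\x.x) (false || false)))
step 6: [delta@1.1] (true || ((\x.x) false))
step 7: [beta@1] (true || false)
step 8: [delta@root] true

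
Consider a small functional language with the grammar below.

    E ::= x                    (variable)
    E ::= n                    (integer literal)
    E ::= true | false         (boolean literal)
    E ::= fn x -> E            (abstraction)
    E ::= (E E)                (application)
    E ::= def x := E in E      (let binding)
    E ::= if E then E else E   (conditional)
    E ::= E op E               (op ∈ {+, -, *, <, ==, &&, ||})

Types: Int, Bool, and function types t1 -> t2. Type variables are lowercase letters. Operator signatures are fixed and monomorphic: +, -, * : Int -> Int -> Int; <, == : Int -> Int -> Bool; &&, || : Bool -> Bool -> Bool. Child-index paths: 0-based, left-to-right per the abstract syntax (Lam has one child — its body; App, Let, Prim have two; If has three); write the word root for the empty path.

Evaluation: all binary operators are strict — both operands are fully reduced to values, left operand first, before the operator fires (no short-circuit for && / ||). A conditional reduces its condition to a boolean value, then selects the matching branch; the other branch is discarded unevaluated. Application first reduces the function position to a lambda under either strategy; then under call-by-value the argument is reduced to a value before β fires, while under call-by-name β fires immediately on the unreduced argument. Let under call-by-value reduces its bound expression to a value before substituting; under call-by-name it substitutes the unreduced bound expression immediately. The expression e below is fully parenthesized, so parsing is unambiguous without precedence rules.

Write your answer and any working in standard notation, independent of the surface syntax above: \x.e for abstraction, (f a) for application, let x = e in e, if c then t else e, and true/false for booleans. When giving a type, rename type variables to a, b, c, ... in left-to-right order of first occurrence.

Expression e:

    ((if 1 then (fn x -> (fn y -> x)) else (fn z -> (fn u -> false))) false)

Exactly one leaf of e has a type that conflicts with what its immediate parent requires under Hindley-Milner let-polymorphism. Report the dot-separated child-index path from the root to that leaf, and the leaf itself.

Answer: 0.0 : 1

Trace:
  unify Int ~ Bool
  FAIL: mismatch Int ~ Bool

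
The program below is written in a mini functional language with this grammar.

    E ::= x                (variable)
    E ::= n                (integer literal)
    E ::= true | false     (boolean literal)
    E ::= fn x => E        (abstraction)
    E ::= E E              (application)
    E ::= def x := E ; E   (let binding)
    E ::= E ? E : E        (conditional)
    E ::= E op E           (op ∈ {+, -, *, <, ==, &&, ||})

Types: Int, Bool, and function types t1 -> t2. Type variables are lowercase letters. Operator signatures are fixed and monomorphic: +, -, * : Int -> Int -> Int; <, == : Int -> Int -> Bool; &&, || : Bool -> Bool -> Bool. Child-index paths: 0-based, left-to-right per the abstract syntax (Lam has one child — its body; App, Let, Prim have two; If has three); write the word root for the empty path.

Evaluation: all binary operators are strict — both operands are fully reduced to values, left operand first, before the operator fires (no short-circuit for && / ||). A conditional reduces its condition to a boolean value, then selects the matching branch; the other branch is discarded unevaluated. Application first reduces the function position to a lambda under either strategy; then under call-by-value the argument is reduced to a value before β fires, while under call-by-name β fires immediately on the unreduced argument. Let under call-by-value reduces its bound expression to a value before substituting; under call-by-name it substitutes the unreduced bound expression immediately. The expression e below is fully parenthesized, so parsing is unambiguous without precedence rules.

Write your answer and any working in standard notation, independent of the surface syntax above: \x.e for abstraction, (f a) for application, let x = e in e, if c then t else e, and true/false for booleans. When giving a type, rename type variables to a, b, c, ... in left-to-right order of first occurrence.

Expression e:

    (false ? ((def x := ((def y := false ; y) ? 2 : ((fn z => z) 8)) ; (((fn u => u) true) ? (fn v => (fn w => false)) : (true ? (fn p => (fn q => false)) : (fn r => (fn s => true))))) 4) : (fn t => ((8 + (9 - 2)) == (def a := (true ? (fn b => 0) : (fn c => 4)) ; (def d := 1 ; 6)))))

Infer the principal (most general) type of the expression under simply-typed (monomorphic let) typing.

Derivation:
  unify Bool ~ Bool
let y : Bool
y : Bool
  unify Bool ~ Bool
z : a
\z._ : a -> a
  unify a -> a ~ Int -> b
  unify a ~ Int
  unify Int ~ b
_ _ : Int
  unify Int ~ Int
let x : Int
u : c
\u._ : c -> c
  unify c -> c ~ Bool -> d
  unify c ~ Bool
  unify Bool ~ d
_ _ : Bool
  unify Bool ~ Bool
\w._ : f -> Bool
\v._ : e -> f -> Bool
  unify Bool ~ Bool
\q._ : h -> Bool
\p._ : g -> h -> Bool
\s._ : j -> Bool
\r._ : i -> j -> Bool
  unify g -> h -> Bool ~ i -> j -> Bool
  unify g ~ i
  unify h -> Bool ~ j -> Bool
  unify h ~ j
  unify Bool ~ Bool
  unify e -> f -> Bool ~ i -> j -> Bool
  unify e ~ i
  unify f -> Bool ~ j -> Bool
  unify f ~ j
  unify Bool ~ Bool
  unify i -> j -> Bool ~ Int -> k
  unify i ~ Int
  unify j -> Bool ~ k
_ _ : j -> Bool
  unify Int ~ Int
  unify Int ~ Int
  unify Int ~ Int
  unify Int ~ Int
  unify Int ~ Int
  unify Bool ~ Bool
\b._ : m -> Int
\c._ : n -> Int
  unify m -> Int ~ n -> Int
  unify m ~ n
  unify Int ~ Int
let a : n -> Int
let d : Int
  unify Int ~ Int
\t._ : l -> Bool
  unify j -> Bool ~ l -> Bool
  unify j ~ l
  unify Bool ~ Bool

Answer: a -> Bool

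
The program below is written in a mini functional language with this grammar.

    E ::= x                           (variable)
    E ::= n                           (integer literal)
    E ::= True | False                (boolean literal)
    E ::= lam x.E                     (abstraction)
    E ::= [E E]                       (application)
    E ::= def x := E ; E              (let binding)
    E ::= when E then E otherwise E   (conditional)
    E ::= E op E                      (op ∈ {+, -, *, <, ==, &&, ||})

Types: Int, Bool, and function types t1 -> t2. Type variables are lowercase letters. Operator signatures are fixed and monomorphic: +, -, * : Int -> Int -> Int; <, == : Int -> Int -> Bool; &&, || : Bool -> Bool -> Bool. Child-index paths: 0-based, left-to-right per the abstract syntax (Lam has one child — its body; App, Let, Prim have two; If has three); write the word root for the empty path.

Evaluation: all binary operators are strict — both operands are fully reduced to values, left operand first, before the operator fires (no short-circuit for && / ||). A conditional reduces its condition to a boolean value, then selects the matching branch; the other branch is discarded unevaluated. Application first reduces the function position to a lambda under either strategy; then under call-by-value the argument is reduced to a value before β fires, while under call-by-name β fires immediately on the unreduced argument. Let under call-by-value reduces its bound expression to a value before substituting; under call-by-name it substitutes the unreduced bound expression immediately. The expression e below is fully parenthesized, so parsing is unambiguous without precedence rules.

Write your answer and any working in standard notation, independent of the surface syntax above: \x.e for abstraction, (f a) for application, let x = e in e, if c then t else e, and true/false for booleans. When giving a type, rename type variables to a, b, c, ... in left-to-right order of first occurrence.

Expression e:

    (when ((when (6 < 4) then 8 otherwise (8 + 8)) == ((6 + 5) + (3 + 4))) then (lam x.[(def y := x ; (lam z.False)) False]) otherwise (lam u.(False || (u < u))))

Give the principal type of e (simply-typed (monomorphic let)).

Working:
  unify Int ~ Int
  unify Int ~ Int
  unify Bool ~ Bool
  unify Int ~ Int
  unify Int ~ Int
  unify Int ~ Int
  unify Int ~ Int
  unify Int ~ Int
  unify Int ~ Int
  unify Int ~ Int
  unify Int ~ Int
  unify Int ~ Int
  unify Int ~ Int
  unify Int ~ Int
  unify Bool ~ Bool
x : a
let y : a
\z._ : b -> Bool
  unify b -> Bool ~ Bool -> c
  unify b ~ Bool
  unify Bool ~ c
_ _ : Bool
\x._ : a -> Bool
  unify Bool ~ Bool
u : d
  unify d ~ Int
u : Int
  unify Int ~ Int
  unify Bool ~ Bool
\u._ : Int -> Bool
  unify a -> Bool ~ Int -> Bool
  unify a ~ Int
  unify Bool ~ Bool

Answer: Int -> Bool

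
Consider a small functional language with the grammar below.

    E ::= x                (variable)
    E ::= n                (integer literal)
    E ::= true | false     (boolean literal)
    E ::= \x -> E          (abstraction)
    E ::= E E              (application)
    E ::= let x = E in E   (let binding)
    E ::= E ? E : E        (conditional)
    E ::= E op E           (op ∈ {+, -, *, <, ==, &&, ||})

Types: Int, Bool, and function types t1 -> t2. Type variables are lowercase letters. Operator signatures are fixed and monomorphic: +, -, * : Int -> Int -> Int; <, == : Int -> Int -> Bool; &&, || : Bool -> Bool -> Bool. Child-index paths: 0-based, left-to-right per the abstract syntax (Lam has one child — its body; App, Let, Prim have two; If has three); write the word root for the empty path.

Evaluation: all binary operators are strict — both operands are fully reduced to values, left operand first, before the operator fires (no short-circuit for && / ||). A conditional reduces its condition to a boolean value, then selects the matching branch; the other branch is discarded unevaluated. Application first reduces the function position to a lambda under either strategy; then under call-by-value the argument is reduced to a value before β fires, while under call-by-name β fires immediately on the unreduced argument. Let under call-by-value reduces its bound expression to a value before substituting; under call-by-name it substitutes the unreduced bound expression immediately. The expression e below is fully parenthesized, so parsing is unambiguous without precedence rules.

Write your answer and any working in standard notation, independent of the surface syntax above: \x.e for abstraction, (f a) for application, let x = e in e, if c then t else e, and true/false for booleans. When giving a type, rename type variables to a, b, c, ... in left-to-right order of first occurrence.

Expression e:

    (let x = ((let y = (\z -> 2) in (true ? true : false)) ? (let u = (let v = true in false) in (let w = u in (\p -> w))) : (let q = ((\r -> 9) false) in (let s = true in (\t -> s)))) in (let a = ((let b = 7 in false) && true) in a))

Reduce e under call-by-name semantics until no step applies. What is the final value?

Derivation:
step 0: (let x = (if (let y = (\z.2) in (if true then true else false)) then (let u = (let v = true in false) in (let w = u in (\p.w))) else (let q = ((\r.9) false) in (let s = true in (\t.s)))) in (let a = ((let b = 7 in false) && true) in a))
step 1: [let@root] (let a = ((let b = 7 in false) && true) in a)
step 2: [let@root] ((let b = 7 in false) && true)
step 3: [let@0] (false && true)
step 4: [delta@root] false

Answer: false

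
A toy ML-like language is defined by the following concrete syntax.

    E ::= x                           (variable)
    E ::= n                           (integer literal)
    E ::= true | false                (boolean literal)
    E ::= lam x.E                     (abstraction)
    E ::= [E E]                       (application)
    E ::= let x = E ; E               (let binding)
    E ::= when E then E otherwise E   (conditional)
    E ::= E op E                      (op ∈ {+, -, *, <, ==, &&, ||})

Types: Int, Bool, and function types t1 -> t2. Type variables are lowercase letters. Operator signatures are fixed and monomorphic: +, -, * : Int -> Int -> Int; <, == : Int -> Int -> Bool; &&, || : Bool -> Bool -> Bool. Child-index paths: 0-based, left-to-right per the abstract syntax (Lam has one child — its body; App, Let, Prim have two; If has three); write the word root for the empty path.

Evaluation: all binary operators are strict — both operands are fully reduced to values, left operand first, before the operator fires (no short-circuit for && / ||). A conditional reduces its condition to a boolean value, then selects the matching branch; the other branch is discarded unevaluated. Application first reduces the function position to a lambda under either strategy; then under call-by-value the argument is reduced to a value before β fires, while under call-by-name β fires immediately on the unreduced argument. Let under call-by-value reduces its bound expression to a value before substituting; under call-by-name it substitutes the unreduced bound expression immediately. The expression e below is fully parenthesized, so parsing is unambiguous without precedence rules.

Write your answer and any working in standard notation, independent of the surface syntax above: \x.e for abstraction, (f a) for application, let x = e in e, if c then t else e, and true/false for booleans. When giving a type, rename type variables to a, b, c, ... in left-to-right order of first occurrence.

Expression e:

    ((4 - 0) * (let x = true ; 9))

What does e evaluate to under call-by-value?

Answer: 36

Trace:
step 0: ((4 - 0) * (let x = true in 9))
step 1: [delta@0] (4 * (let x = true in 9))
step 2: [let@1] (4 * 9)
step 3: [delta@root] 36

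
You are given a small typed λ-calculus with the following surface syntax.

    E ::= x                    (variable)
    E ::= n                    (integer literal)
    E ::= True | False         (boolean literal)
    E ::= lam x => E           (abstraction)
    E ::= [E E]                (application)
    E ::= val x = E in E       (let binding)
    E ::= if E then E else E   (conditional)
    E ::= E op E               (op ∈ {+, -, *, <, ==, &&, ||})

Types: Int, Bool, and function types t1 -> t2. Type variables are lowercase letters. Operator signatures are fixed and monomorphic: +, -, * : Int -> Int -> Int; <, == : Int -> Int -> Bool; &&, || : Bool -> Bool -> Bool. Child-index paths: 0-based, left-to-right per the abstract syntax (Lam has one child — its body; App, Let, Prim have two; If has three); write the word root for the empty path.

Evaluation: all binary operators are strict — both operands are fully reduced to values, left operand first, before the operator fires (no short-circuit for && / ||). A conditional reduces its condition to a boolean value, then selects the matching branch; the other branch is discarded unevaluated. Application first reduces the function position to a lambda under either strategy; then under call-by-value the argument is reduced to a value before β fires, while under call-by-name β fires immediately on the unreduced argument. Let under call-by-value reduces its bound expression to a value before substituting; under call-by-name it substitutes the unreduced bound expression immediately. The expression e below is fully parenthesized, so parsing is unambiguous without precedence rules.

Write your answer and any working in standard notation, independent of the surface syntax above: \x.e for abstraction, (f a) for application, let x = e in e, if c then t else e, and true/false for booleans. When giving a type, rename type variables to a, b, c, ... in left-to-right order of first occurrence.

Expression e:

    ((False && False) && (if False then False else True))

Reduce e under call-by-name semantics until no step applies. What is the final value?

Derivation:
step 0: ((false && false) && (if false then false else true))
step 1: [delta@0] (false && (if false then false else true))
step 2: [if@1] (false && true)
step 3: [delta@root] false

Answer: false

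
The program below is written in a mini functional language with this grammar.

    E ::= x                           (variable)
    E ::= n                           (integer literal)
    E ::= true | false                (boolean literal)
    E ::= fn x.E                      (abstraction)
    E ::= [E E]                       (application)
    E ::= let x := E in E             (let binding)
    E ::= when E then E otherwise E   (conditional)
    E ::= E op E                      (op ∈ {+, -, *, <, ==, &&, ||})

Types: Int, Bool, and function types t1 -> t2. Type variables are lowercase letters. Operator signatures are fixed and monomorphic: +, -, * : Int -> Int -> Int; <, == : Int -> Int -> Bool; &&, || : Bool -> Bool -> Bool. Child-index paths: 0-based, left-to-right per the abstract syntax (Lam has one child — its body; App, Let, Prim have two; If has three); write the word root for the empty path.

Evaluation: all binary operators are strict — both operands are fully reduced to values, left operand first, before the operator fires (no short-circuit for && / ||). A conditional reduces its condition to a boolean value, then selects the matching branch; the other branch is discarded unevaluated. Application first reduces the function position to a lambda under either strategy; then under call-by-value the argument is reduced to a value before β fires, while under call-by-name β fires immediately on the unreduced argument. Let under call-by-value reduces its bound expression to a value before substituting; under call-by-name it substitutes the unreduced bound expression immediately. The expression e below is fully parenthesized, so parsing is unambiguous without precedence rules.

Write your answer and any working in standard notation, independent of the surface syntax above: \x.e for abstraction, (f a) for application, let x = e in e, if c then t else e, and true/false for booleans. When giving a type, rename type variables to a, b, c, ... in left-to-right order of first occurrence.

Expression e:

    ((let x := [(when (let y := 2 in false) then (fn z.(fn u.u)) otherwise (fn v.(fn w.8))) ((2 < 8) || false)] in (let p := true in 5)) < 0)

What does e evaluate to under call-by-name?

Trace:
step 0: ((let x = ((if (let y = 2 in false) then (\z.(\u.u)) else (\v.(\w.8))) ((2 < 8) || false)) in (let p = true in 5)) < 0)
step 1: [let@0] ((let p = true in 5) < 0)
step 2: [let@0] (5 < 0)
step 3: [delta@root] false

Answer: false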